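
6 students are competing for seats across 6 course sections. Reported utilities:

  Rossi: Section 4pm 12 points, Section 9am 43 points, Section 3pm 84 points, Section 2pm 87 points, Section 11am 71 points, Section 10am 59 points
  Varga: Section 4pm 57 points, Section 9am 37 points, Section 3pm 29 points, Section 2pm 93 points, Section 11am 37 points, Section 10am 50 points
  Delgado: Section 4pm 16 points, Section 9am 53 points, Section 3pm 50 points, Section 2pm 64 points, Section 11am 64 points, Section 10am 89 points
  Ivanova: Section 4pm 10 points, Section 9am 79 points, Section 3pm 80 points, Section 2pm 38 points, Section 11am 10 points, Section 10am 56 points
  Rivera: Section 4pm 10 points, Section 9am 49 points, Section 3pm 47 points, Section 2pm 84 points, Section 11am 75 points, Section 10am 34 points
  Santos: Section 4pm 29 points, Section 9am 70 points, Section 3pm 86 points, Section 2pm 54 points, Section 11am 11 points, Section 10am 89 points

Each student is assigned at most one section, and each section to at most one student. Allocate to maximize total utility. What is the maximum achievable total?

Maximum total: 473 points

Optimal: Rossi→Section 2pm (87 points), Varga→Section 4pm (57 points), Delgado→Section 10am (89 points), Ivanova→Section 9am (79 points), Rivera→Section 11am (75 points), Santos→Section 3pm (86 points) — total 87+57+89+79+75+86 = 473 points.
Row-greedy (each student in turn takes its best remaining section) gives 458 points, worse by 15.
Swapping Rivera↔Delgado (Rivera→Section 10am 34 points, Delgado→Section 11am 64 points) loses 66.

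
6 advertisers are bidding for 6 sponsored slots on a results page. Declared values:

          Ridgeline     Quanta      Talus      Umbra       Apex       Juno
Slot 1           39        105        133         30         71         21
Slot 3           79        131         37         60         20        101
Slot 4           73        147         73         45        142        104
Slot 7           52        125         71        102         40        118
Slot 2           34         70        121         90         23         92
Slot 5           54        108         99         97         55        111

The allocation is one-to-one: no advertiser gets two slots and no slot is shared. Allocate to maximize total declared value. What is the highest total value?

Maximum total: $680

Optimal: Ridgeline→Slot 3 ($79), Quanta→Slot 7 ($125), Talus→Slot 1 ($133), Umbra→Slot 2 ($90), Apex→Slot 4 ($142), Juno→Slot 5 ($111) — total 79+125+133+90+142+111 = $680.
Column-greedy (each slot in turn goes to its best remaining advertiser) gives $668, worse by 12.
Swapping Quanta↔Ridgeline (Quanta→Slot 3 $131, Ridgeline→Slot 7 $52) loses 21.
Every other assignment is strictly worse.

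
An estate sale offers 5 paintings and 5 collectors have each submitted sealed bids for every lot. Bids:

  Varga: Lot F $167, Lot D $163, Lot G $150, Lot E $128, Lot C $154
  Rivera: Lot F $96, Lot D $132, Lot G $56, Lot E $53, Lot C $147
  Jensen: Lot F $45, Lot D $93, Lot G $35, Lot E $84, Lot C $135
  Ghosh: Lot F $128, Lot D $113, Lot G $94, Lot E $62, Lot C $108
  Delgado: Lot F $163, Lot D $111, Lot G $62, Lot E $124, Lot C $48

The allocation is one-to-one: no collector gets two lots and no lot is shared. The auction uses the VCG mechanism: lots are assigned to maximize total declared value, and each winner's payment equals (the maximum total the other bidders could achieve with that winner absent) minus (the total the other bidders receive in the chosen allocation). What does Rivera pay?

Efficient allocation: Varga→Lot G ($150), Rivera→Lot D ($132), Jensen→Lot C ($135), Ghosh→Lot F ($128), Delgado→Lot E ($124); total welfare W = $669.
Rivera receives Lot D at value $132, so the others get W − 132 = $537.
Without Rivera: best allocation of the remaining 4 bidders over all 5 lots is Varga→Lot G ($150), Jensen→Lot C ($135), Ghosh→Lot D ($113), Delgado→Lot F ($163), total $561.
VCG payment = (others' best without Rivera) − (others' welfare with Rivera) = 561 − 537 = $24.

Rivera pays $24.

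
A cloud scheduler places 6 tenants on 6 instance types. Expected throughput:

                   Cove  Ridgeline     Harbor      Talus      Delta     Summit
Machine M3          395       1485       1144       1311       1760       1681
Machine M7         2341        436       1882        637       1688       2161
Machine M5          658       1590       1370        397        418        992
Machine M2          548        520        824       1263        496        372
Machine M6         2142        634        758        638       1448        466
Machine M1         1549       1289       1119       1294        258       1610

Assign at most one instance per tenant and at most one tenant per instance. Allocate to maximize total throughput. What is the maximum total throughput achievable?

Optimal: Cove→Machine M6 (2142 ops/s), Ridgeline→Machine M5 (1590 ops/s), Harbor→Machine M7 (1882 ops/s), Talus→Machine M2 (1263 ops/s), Delta→Machine M3 (1760 ops/s), Summit→Machine M1 (1610 ops/s) — total 2142+1590+1882+1263+1760+1610 = 10247 ops/s.
Column-greedy (each instance in turn goes to its best remaining tenant) gives 9322 ops/s, worse by 925.
Swapping Harbor↔Delta (Harbor→Machine M3 1144 ops/s, Delta→Machine M7 1688 ops/s) loses 810.

Max total: 10247 ops/s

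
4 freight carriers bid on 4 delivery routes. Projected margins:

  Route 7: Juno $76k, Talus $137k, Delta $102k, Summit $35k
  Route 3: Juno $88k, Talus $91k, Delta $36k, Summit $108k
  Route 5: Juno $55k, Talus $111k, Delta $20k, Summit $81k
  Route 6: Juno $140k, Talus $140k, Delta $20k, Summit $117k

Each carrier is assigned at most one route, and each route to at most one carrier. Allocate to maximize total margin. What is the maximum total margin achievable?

This is a one-to-one assignment (maximum-weight bipartite matching).
Optimal: Juno→Route 6 ($140k), Talus→Route 5 ($111k), Delta→Route 7 ($102k), Summit→Route 3 ($108k) — total 140+111+102+108 = $461k.
Max-entry greedy (repeatedly take the single best remaining cell) gives $405k, worse by 56.
Swapping Summit↔Delta (Summit→Route 7 $35k, Delta→Route 3 $36k) loses 139.

Maximum total: $461k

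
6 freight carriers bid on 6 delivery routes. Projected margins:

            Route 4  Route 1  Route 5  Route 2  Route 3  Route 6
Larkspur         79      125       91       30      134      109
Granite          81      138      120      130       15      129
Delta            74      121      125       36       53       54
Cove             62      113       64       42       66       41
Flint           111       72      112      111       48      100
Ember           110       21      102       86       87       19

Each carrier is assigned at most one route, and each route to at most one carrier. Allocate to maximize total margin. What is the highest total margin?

This is the linear assignment problem.
Optimal: Larkspur→Route 3 ($134k), Granite→Route 6 ($129k), Delta→Route 5 ($125k), Cove→Route 1 ($113k), Flint→Route 2 ($111k), Ember→Route 4 ($110k) — total 134+129+125+113+111+110 = $722k.
Column-greedy (each route in turn goes to its best remaining carrier) gives $635k, worse by 87.

Maximum total: $722k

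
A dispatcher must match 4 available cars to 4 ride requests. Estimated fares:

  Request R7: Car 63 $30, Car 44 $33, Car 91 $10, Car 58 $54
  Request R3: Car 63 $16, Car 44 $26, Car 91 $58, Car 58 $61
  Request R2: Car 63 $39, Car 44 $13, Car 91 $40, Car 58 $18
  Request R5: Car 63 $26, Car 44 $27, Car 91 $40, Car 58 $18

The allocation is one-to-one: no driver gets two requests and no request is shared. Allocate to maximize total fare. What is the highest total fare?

Max total: $178

Optimal: Car 63→Request R2 ($39), Car 44→Request R5 ($27), Car 91→Request R3 ($58), Car 58→Request R7 ($54) — total 39+27+58+54 = $178.
Max-entry greedy (repeatedly take the single best remaining cell) gives $160, worse by 18.
Every other assignment is strictly worse.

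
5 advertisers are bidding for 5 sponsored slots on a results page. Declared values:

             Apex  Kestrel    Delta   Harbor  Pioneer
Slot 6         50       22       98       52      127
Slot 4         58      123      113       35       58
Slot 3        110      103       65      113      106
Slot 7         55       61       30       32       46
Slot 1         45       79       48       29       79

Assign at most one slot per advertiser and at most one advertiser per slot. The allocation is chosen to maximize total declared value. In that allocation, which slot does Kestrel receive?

Treat this as an assignment problem: match each advertiser to one slot.
Optimal: Apex→Slot 7 ($55), Kestrel→Slot 1 ($79), Delta→Slot 4 ($113), Harbor→Slot 3 ($113), Pioneer→Slot 6 ($127) — total 55+79+113+113+127 = $487.
Max-entry greedy (repeatedly take the single best remaining cell) gives $466, worse by 21.
Every other assignment is strictly worse.
Kestrel's own top slot is Slot 4 ($123), but forcing Kestrel→Slot 4 and reassigning the rest optimally gives only $468 — worse by 19.

Kestrel receives Slot 1.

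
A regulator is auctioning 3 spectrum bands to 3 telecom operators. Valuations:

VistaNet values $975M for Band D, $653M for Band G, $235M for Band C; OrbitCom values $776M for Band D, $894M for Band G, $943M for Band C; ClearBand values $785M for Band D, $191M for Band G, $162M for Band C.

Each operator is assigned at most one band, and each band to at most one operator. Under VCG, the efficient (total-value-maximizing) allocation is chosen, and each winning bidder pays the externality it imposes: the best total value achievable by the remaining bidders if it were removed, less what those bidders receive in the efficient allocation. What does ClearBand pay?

Efficient allocation: VistaNet→Band G ($653M), OrbitCom→Band C ($943M), ClearBand→Band D ($785M); total welfare W = $2381M.
ClearBand receives Band D at value $785M, so the others get W − 785 = $1596M.
Without ClearBand: best allocation of the remaining 2 bidders over all 3 bands is VistaNet→Band D ($975M), OrbitCom→Band C ($943M), total $1918M.
VCG payment = (others' best without ClearBand) − (others' welfare with ClearBand) = 1918 − 1596 = $322M.

ClearBand pays $322M.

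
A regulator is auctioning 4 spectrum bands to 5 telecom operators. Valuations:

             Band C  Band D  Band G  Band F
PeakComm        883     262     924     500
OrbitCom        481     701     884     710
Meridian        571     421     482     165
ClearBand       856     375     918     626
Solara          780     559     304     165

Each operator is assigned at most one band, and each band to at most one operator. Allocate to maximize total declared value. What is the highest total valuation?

Treat this as an assignment problem: match each operator to one band.
Optimal: PeakComm→Band C ($883M), Solara→Band D ($559M), ClearBand→Band G ($918M), OrbitCom→Band F ($710M) — total 883+559+918+710 = $3070M.
Row-greedy (each operator in turn takes its best remaining band) gives $2580M, worse by 490.
Swapping Solara↔PeakComm (Solara→Band C $780M, PeakComm→Band D $262M) loses 400.

Max total: $3070M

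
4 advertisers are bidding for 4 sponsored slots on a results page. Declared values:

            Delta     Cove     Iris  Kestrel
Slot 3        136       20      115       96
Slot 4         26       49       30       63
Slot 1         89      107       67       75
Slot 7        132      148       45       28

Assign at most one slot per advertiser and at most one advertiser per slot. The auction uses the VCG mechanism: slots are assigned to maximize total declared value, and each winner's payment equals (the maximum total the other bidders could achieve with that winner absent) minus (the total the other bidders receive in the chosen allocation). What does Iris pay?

Iris pays $57.

Efficient allocation: Delta→Slot 7 ($132), Cove→Slot 1 ($107), Iris→Slot 3 ($115), Kestrel→Slot 4 ($63); total welfare W = $417.
Iris receives Slot 3 at value $115, so the others get W − 115 = $302.
Without Iris: best allocation of the remaining 3 bidders over all 4 slots is Delta→Slot 3 ($136), Cove→Slot 7 ($148), Kestrel→Slot 1 ($75), total $359.
VCG payment = (others' best without Iris) − (others' welfare with Iris) = 359 − 302 = $57.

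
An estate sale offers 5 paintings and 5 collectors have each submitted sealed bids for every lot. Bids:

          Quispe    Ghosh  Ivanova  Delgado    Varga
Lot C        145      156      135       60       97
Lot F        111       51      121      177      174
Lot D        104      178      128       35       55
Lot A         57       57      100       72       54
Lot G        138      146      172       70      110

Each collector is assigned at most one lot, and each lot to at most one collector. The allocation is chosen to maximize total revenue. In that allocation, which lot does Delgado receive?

Optimal: Quispe→Lot C ($145), Ghosh→Lot D ($178), Ivanova→Lot G ($172), Delgado→Lot A ($72), Varga→Lot F ($174) — total 145+178+172+72+174 = $741.
Column-greedy (each lot in turn goes to its best remaining collector) gives $628, worse by 113.
Next-best assignment: Quispe→Lot C, Ghosh→Lot D, Ivanova→Lot G, Delgado→Lot F, Varga→Lot A = $726.
Swapping Ivanova↔Varga (Ivanova→Lot F $121, Varga→Lot G $110) loses 115.
Delgado's own top lot is Lot F ($177), but forcing Delgado→Lot F and reassigning the rest optimally gives only $726 — worse by 15.

Delgado receives Lot A.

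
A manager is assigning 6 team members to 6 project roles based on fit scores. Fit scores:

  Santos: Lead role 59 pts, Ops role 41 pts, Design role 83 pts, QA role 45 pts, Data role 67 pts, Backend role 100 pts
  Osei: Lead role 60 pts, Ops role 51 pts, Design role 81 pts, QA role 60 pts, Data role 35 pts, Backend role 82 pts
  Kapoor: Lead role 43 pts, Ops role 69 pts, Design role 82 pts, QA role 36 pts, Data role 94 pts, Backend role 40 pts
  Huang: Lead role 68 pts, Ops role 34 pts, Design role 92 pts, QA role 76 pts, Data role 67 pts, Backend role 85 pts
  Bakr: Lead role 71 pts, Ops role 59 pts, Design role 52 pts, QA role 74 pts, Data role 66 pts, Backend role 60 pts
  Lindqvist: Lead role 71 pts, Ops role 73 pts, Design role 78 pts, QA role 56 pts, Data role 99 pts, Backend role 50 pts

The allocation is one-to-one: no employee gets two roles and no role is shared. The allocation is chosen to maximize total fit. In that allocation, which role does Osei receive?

Osei receives Design role.

Optimal: Santos→Backend role (100 pts), Osei→Design role (81 pts), Kapoor→Ops role (69 pts), Huang→QA role (76 pts), Bakr→Lead role (71 pts), Lindqvist→Data role (99 pts) — total 100+81+69+76+71+99 = 496 pts.
Max-entry greedy (repeatedly take the single best remaining cell) gives 494 pts, worse by 2.
Swapping Lindqvist↔Huang (Lindqvist→QA role 56 pts, Huang→Data role 67 pts) loses 52.
Checked against all permutations: 496 pts is optimal.
Osei's own top role is Backend role (82 pts), but forcing Osei→Backend role and reassigning the rest optimally gives only 480 pts — worse by 16.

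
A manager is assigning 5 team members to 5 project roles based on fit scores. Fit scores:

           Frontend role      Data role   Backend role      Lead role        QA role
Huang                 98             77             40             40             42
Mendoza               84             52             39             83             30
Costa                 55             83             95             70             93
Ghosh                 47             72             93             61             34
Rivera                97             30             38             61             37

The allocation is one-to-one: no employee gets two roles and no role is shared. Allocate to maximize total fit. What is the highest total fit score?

Max total: 443 pts

Treat this as an assignment problem: match each employee to one role.
Optimal: Huang→Data role (77 pts), Mendoza→Lead role (83 pts), Costa→QA role (93 pts), Ghosh→Backend role (93 pts), Rivera→Frontend role (97 pts) — total 77+83+93+93+97 = 443 pts.
Max-entry greedy (repeatedly take the single best remaining cell) gives 385 pts, worse by 58.
Next-best assignment: Huang→Data role, Mendoza→Frontend role, Costa→QA role, Ghosh→Backend role, Rivera→Lead role = 408 pts.
Swapping Ghosh↔Rivera (Ghosh→Frontend role 47 pts, Rivera→Backend role 38 pts) loses 105.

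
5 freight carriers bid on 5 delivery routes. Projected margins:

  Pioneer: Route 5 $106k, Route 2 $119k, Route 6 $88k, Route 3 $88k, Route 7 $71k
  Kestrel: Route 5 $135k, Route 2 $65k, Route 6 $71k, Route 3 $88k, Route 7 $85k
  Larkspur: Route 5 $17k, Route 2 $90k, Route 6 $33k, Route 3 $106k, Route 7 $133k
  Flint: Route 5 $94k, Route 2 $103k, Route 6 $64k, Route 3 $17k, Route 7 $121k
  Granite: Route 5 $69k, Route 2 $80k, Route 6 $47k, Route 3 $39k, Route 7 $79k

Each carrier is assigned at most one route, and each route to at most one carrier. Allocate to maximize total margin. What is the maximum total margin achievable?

Maximum total: $530k

Optimal: Pioneer→Route 6 ($88k), Kestrel→Route 5 ($135k), Larkspur→Route 3 ($106k), Flint→Route 7 ($121k), Granite→Route 2 ($80k) — total 88+135+106+121+80 = $530k.
Column-greedy (each route in turn goes to its best remaining carrier) gives $503k, worse by 27.
Next-best assignment: Pioneer→Route 2, Kestrel→Route 5, Larkspur→Route 3, Flint→Route 7, Granite→Route 6 = $528k.
Swapping Kestrel↔Flint (Kestrel→Route 7 $85k, Flint→Route 5 $94k) loses 77.
Every other assignment is strictly worse.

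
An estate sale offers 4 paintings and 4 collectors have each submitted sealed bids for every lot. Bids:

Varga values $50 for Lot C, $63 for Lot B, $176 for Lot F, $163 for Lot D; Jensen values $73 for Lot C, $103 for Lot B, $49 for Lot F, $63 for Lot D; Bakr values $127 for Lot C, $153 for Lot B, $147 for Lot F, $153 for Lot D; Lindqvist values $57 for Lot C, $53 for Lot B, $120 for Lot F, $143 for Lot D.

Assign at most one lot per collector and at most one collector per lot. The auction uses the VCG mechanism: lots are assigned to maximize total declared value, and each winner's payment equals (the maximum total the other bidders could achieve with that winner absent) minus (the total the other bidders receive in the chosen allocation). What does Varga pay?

Varga pays $20.

Efficient allocation: Varga→Lot F ($176), Jensen→Lot B ($103), Bakr→Lot C ($127), Lindqvist→Lot D ($143); total welfare W = $549.
Varga receives Lot F at value $176, so the others get W − 176 = $373.
Without Varga: best allocation of the remaining 3 bidders over all 4 lots is Jensen→Lot B ($103), Bakr→Lot F ($147), Lindqvist→Lot D ($143), total $393.
VCG payment = (others' best without Varga) − (others' welfare with Varga) = 393 − 373 = $20.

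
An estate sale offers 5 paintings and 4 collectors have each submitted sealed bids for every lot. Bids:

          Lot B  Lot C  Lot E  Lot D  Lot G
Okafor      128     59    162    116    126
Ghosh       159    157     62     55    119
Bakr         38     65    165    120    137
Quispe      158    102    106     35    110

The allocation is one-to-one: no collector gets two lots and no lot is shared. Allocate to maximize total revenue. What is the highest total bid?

Optimal: Okafor→Lot E ($162), Ghosh→Lot C ($157), Bakr→Lot G ($137), Quispe→Lot B ($158) — total 162+157+137+158 = $614.
Next-best assignment: Okafor→Lot G, Ghosh→Lot C, Bakr→Lot E, Quispe→Lot B = $606.

Maximum total: $614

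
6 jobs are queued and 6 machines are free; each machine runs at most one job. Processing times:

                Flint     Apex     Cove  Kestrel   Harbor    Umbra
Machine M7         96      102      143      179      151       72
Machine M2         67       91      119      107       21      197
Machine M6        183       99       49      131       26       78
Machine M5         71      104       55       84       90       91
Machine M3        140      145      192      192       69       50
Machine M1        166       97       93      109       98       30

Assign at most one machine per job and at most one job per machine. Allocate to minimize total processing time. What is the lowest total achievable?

Optimal: Flint→Machine M7 (96 min), Apex→Machine M1 (97 min), Cove→Machine M6 (49 min), Kestrel→Machine M5 (84 min), Harbor→Machine M2 (21 min), Umbra→Machine M3 (50 min) — total 96+97+49+84+21+50 = 397 min.
Row-greedy (each job in turn takes its cheapest remaining machine) gives 438 min, worse by 41.
Next-best assignment: Flint→Machine M2, Apex→Machine M7, Cove→Machine M6, Kestrel→Machine M5, Harbor→Machine M3, Umbra→Machine M1 = 401 min.
No other one-to-one assignment undercuts 397 min.

Minimum total: 397 min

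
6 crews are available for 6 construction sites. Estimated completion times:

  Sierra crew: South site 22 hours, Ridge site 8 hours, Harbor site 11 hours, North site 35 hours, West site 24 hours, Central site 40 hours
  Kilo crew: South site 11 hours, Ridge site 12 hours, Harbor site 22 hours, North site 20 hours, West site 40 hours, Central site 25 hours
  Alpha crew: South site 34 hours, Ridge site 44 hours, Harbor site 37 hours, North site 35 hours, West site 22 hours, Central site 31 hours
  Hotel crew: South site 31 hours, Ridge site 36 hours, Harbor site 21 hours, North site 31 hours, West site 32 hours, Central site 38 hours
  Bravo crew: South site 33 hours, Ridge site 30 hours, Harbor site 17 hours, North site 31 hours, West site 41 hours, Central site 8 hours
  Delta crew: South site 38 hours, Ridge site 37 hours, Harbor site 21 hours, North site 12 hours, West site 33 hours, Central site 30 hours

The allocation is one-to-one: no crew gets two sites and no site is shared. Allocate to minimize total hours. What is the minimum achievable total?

Optimal: Sierra crew→Ridge site (8 hours), Kilo crew→South site (11 hours), Alpha crew→West site (22 hours), Hotel crew→Harbor site (21 hours), Bravo crew→Central site (8 hours), Delta crew→North site (12 hours) — total 8+11+22+21+8+12 = 82 hours.
Column-greedy (each site in turn goes to its cheapest remaining crew) gives 108 hours, worse by 26.
Swapping Hotel crew↔Sierra crew (Hotel crew→Ridge site 36 hours, Sierra crew→Harbor site 11 hours) adds 18.
No other one-to-one assignment undercuts 82 hours.

Minimum total: 82 hours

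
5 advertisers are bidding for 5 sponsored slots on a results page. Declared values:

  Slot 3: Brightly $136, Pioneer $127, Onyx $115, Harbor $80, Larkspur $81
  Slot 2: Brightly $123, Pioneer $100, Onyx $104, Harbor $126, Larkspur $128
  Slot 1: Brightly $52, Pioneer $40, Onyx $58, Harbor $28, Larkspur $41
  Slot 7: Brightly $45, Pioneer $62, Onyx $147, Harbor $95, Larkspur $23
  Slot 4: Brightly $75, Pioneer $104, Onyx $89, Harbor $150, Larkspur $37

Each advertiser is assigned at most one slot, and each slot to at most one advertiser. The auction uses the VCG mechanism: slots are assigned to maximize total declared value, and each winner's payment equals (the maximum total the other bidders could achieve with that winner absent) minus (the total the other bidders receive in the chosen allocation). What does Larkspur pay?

Larkspur pays $71.

Efficient allocation: Brightly→Slot 1 ($52), Pioneer→Slot 3 ($127), Onyx→Slot 7 ($147), Harbor→Slot 4 ($150), Larkspur→Slot 2 ($128); total welfare W = $604.
Larkspur receives Slot 2 at value $128, so the others get W − 128 = $476.
Without Larkspur: best allocation of the remaining 4 bidders over all 5 slots is Brightly→Slot 2 ($123), Pioneer→Slot 3 ($127), Onyx→Slot 7 ($147), Harbor→Slot 4 ($150), total $547.
VCG payment = (others' best without Larkspur) − (others' welfare with Larkspur) = 547 − 476 = $71.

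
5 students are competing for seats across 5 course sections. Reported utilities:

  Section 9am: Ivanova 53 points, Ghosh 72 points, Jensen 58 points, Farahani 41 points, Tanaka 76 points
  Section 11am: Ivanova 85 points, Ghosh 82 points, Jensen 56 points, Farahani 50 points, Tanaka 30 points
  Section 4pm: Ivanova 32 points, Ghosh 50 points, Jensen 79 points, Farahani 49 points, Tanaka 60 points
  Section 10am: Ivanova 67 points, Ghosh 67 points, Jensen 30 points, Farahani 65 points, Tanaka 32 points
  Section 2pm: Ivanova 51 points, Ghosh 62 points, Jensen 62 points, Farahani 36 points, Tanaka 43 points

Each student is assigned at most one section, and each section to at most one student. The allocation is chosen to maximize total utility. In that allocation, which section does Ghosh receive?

Optimal: Ivanova→Section 11am (85 points), Ghosh→Section 2pm (62 points), Jensen→Section 4pm (79 points), Farahani→Section 10am (65 points), Tanaka→Section 9am (76 points) — total 85+62+79+65+76 = 367 points.
Next-best assignment: Ivanova→Section 2pm, Ghosh→Section 11am, Jensen→Section 4pm, Farahani→Section 10am, Tanaka→Section 9am = 353 points.
Ghosh's own top section is Section 11am (82 points), but forcing Ghosh→Section 11am and reassigning the rest optimally gives only 353 points — worse by 14.

Ghosh receives Section 2pm.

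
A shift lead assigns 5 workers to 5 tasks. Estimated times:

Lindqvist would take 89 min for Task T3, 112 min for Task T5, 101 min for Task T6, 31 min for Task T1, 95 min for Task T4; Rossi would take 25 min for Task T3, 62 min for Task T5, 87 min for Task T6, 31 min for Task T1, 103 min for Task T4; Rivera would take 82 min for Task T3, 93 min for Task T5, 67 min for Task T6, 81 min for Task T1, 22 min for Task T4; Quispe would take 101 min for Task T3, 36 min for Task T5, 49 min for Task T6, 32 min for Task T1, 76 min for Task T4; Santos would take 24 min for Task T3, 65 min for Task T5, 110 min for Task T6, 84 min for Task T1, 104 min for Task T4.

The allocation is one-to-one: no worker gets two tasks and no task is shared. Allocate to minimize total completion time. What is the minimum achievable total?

Minimum total: 188 min

Optimal: Lindqvist→Task T1 (31 min), Rossi→Task T5 (62 min), Rivera→Task T4 (22 min), Quispe→Task T6 (49 min), Santos→Task T3 (24 min) — total 31+62+22+49+24 = 188 min.
Column-greedy (each task in turn goes to its cheapest remaining worker) gives 261 min, worse by 73.
Next-best assignment: Lindqvist→Task T1, Rossi→Task T3, Rivera→Task T4, Quispe→Task T6, Santos→Task T5 = 192 min.
Swapping Rossi↔Santos (Rossi→Task T3 25 min, Santos→Task T5 65 min) adds 4.
Checked against all permutations: 188 min is optimal.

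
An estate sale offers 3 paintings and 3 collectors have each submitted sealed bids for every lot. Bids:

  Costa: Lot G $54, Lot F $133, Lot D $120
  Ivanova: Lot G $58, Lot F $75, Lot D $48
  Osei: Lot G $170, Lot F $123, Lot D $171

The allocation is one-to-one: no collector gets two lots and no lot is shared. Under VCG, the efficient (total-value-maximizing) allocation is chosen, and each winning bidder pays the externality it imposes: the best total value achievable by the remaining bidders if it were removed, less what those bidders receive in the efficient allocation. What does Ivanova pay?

Ivanova pays $14.

Efficient allocation: Costa→Lot D ($120), Ivanova→Lot F ($75), Osei→Lot G ($170); total welfare W = $365.
Ivanova receives Lot F at value $75, so the others get W − 75 = $290.
Without Ivanova: best allocation of the remaining 2 bidders over all 3 lots is Costa→Lot F ($133), Osei→Lot D ($171), total $304.
VCG payment = (others' best without Ivanova) − (others' welfare with Ivanova) = 304 − 290 = $14.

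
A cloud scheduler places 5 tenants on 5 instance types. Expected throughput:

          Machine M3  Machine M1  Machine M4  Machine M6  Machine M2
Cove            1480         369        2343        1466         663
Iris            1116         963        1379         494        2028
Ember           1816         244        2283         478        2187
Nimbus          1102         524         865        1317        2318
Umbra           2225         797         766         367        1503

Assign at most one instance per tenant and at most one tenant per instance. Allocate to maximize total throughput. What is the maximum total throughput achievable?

Maximum total: 9255 ops/s

Treat this as an assignment problem: match each tenant to one instance.
Optimal: Cove→Machine M6 (1466 ops/s), Iris→Machine M1 (963 ops/s), Ember→Machine M4 (2283 ops/s), Nimbus→Machine M2 (2318 ops/s), Umbra→Machine M3 (2225 ops/s) — total 1466+963+2283+2318+2225 = 9255 ops/s.
Max-entry greedy (repeatedly take the single best remaining cell) gives 8327 ops/s, worse by 928.
Next-best assignment: Cove→Machine M4, Iris→Machine M1, Ember→Machine M2, Nimbus→Machine M6, Umbra→Machine M3 = 9035 ops/s.
No other one-to-one assignment exceeds 9255 ops/s.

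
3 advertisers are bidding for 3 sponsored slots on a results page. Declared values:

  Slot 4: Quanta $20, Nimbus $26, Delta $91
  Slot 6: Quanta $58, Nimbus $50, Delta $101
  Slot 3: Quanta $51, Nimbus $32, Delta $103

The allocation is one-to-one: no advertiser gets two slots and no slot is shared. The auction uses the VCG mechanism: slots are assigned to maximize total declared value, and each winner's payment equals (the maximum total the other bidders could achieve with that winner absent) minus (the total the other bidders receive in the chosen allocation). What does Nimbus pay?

Nimbus pays $19.

Efficient allocation: Quanta→Slot 3 ($51), Nimbus→Slot 6 ($50), Delta→Slot 4 ($91); total welfare W = $192.
Nimbus receives Slot 6 at value $50, so the others get W − 50 = $142.
Without Nimbus: best allocation of the remaining 2 bidders over all 3 slots is Quanta→Slot 6 ($58), Delta→Slot 3 ($103), total $161.
VCG payment = (others' best without Nimbus) − (others' welfare with Nimbus) = 161 − 142 = $19.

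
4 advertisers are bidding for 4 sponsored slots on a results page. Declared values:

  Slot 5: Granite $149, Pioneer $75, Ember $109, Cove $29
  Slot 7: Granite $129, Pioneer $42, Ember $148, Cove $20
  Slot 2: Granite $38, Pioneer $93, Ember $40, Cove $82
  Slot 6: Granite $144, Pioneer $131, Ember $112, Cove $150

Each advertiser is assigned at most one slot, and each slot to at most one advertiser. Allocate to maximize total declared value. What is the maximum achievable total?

Max total: $540

Optimal: Granite→Slot 5 ($149), Pioneer→Slot 2 ($93), Ember→Slot 7 ($148), Cove→Slot 6 ($150) — total 149+93+148+150 = $540.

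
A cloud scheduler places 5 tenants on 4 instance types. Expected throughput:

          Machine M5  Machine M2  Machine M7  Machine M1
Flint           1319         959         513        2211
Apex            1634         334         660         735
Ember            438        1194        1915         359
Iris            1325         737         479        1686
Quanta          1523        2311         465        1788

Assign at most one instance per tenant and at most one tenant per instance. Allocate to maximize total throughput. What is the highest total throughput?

Max total: 8071 ops/s

Optimal: Apex→Machine M5 (1634 ops/s), Quanta→Machine M2 (2311 ops/s), Ember→Machine M7 (1915 ops/s), Flint→Machine M1 (2211 ops/s) — total 1634+2311+1915+2211 = 8071 ops/s.
Row-greedy (each tenant in turn takes its best remaining instance) gives 6497 ops/s, worse by 1574.
Swapping Quanta↔Apex (Quanta→Machine M5 1523 ops/s, Apex→Machine M2 334 ops/s) loses 2088.
Checked against all permutations: 8071 ops/s is optimal.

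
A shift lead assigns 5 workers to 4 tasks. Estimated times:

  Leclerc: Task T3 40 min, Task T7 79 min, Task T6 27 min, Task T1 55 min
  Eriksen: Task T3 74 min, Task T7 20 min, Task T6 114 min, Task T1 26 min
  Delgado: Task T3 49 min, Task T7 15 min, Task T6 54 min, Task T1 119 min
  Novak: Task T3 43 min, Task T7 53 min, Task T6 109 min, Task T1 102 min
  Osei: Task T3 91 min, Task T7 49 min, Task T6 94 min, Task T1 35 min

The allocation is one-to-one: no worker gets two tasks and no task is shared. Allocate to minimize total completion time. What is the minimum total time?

Min total: 111 min

Optimal: Novak→Task T3 (43 min), Delgado→Task T7 (15 min), Leclerc→Task T6 (27 min), Eriksen→Task T1 (26 min) — total 43+15+27+26 = 111 min.
Row-greedy (each worker in turn takes its cheapest remaining task) gives 198 min, worse by 87.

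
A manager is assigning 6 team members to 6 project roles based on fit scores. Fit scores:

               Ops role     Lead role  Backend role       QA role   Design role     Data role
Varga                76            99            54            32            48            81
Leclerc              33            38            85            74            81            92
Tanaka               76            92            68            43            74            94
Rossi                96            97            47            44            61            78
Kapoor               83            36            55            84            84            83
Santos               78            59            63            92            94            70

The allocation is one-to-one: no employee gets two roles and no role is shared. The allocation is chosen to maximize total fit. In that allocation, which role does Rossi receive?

Optimal: Varga→Lead role (99 pts), Leclerc→Backend role (85 pts), Tanaka→Data role (94 pts), Rossi→Ops role (96 pts), Kapoor→QA role (84 pts), Santos→Design role (94 pts) — total 99+85+94+96+84+94 = 552 pts.
Rossi's own top role is Lead role (97 pts), but forcing Rossi→Lead role and reassigning the rest optimally gives only 530 pts — worse by 22.

Rossi receives Ops role.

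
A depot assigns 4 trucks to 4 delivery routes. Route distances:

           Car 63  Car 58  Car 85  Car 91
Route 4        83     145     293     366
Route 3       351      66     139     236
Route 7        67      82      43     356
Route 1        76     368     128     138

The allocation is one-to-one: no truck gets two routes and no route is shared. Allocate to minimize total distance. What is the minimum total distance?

Optimal: Car 63→Route 4 (83 km), Car 58→Route 3 (66 km), Car 85→Route 7 (43 km), Car 91→Route 1 (138 km) — total 83+66+43+138 = 330 km.
Min-entry greedy (repeatedly take the single cheapest remaining cell) gives 551 km, worse by 221.

Minimum total: 330 km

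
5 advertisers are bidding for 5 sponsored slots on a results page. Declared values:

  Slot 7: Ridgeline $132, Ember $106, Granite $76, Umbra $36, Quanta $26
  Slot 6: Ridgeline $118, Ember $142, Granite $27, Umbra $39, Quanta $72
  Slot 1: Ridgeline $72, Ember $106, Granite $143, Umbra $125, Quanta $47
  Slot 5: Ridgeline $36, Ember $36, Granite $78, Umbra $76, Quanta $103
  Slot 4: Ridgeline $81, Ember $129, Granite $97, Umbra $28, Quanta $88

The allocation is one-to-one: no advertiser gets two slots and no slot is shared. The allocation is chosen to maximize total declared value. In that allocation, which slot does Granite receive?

Granite receives Slot 4.

Optimal: Ridgeline→Slot 7 ($132), Ember→Slot 6 ($142), Granite→Slot 4 ($97), Umbra→Slot 1 ($125), Quanta→Slot 5 ($103) — total 132+142+97+125+103 = $599.
Max-entry greedy (repeatedly take the single best remaining cell) gives $548, worse by 51.
Swapping Ember↔Umbra (Ember→Slot 1 $106, Umbra→Slot 6 $39) loses 122.
Every other assignment is strictly worse.
Granite's own top slot is Slot 1 ($143), but forcing Granite→Slot 1 and reassigning the rest optimally gives only $581 — worse by 18.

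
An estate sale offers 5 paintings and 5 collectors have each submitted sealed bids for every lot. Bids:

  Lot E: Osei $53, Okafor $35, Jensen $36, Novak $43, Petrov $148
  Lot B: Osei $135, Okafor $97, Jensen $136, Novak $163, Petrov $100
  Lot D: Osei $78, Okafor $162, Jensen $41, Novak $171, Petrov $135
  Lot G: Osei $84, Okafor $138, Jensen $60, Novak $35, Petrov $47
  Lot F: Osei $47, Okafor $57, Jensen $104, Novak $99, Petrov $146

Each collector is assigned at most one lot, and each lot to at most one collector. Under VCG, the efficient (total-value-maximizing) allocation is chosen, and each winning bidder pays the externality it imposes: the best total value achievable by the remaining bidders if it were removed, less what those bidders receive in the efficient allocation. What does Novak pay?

Efficient allocation: Osei→Lot B ($135), Okafor→Lot G ($138), Jensen→Lot F ($104), Novak→Lot D ($171), Petrov→Lot E ($148); total welfare W = $696.
Novak receives Lot D at value $171, so the others get W − 171 = $525.
Without Novak: best allocation of the remaining 4 bidders over all 5 lots is Osei→Lot B ($135), Okafor→Lot D ($162), Jensen→Lot F ($104), Petrov→Lot E ($148), total $549.
VCG payment = (others' best without Novak) − (others' welfare with Novak) = 549 − 525 = $24.

Novak pays $24.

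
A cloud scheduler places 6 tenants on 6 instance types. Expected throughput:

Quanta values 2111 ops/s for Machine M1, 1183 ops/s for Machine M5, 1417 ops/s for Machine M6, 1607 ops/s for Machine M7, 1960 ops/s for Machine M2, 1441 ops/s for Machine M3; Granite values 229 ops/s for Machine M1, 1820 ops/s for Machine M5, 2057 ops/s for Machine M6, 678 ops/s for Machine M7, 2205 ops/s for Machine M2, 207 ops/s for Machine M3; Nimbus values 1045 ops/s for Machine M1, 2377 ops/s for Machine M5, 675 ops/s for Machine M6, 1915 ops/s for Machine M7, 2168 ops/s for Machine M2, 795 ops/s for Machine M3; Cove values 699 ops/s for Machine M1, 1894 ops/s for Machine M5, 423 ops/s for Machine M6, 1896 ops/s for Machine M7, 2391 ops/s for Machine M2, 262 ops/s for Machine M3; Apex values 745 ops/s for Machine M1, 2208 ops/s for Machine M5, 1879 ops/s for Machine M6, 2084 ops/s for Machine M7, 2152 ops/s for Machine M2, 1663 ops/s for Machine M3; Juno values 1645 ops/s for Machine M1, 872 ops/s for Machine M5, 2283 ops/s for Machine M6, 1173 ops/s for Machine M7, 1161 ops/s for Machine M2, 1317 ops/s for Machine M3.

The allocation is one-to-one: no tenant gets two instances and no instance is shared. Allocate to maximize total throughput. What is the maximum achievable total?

Optimal: Quanta→Machine M1 (2111 ops/s), Granite→Machine M2 (2205 ops/s), Nimbus→Machine M5 (2377 ops/s), Cove→Machine M7 (1896 ops/s), Apex→Machine M3 (1663 ops/s), Juno→Machine M6 (2283 ops/s) — total 2111+2205+2377+1896+1663+2283 = 12535 ops/s.
Next-best assignment: Quanta→Machine M1, Granite→Machine M6, Nimbus→Machine M5, Cove→Machine M2, Apex→Machine M7, Juno→Machine M3 = 12337 ops/s.
Swapping Apex↔Quanta (Apex→Machine M1 745 ops/s, Quanta→Machine M3 1441 ops/s) loses 1588.

Max total: 12535 ops/s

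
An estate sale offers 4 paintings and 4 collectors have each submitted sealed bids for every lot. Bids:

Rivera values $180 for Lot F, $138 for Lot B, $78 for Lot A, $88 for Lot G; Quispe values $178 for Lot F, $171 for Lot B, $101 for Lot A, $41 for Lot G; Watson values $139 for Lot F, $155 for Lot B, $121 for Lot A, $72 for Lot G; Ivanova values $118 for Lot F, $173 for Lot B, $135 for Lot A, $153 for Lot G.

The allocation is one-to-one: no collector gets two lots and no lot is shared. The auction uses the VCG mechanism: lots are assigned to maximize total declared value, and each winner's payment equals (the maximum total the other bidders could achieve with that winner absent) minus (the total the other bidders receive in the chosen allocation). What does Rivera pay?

Efficient allocation: Rivera→Lot F ($180), Quispe→Lot B ($171), Watson→Lot A ($121), Ivanova→Lot G ($153); total welfare W = $625.
Rivera receives Lot F at value $180, so the others get W − 180 = $445.
Without Rivera: best allocation of the remaining 3 bidders over all 4 lots is Quispe→Lot F ($178), Watson→Lot B ($155), Ivanova→Lot G ($153), total $486.
VCG payment = (others' best without Rivera) − (others' welfare with Rivera) = 486 − 445 = $41.

Rivera pays $41.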